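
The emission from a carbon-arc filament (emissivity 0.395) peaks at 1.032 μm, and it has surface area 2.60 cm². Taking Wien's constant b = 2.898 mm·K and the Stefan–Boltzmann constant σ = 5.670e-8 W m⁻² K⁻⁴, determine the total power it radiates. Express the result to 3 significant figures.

P ≈ 362 W

Wien's law: T = b/λ_max = 2.898×10⁻³/1.032×10⁻⁶ = 2808.14 K.
Area A = 2.60 cm² = 2.60×10⁻⁴ m².
Then P = εσAT⁴ = 0.395×5.670×10⁻⁸×2.60×10⁻⁴×(2808.14)⁴ = 362 W.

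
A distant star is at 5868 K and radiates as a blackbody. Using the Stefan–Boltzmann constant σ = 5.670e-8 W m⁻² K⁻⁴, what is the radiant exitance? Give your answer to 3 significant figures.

Stefan–Boltzmann: I = σT⁴ = 5.670×10⁻⁸ × (5868)⁴ = 6.72×10⁷ W/m².

I ≈ 6.72×10⁷ W/m²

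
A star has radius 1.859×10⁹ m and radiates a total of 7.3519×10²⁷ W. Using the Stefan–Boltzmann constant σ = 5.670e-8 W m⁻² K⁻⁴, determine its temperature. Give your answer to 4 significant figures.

Surface area A = 4πR² = 4π(1.859×10⁹ m)² = 4.34279×10¹⁹ m².
P = σAT⁴ ⇒ T = (P/(σA))^(1/4) = (7.3519×10²⁷/(5.670×10⁻⁸×4.34279×10¹⁹))^(1/4) = 7392 K.

T ≈ 7392 K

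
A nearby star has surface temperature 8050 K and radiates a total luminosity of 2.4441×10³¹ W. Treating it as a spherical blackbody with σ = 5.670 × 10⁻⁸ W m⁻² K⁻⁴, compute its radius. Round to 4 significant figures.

R ≈ 9.038×10¹⁰ m

L = 4πR²σT⁴ ⇒ R = √(L/(4πσT⁴)).
σT⁴ = 2.38104×10⁸ W/m², so R = √(2.4441×10³¹/(4π×2.38104×10⁸)) = 9.038×10¹⁰ m.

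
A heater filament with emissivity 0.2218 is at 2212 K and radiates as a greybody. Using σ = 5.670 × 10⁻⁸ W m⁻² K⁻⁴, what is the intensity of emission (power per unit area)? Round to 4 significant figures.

I ≈ 3.011×10⁵ W/m²

Stefan–Boltzmann: I = εσT⁴ = 0.2218 × 5.670×10⁻⁸ × (2212)⁴ = 3.011×10⁵ W/m².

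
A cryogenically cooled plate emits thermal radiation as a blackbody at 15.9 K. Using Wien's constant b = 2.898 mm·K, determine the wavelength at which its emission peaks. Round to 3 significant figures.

λ_max ≈ 0.182 mm

Wien's displacement law: λ_max = b/T = (2.898×10⁻³ m·K)/(15.9 K) = 1.823×10⁻⁴ m.
That is 0.182 mm, in the infrared range.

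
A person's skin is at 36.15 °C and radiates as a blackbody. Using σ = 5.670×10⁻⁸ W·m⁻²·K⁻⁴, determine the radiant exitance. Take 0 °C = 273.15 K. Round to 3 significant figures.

T = 36.15 °C + 273.15 = 309.30 K.
Stefan–Boltzmann: I = σT⁴ = 5.670×10⁻⁸ × (309.30)⁴ = 519 W/m².

I ≈ 519 W/m²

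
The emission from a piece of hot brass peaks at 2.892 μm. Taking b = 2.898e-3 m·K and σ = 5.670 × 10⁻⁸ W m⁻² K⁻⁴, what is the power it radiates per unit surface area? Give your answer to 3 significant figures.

I ≈ 5.72×10⁴ W/m²

Wien's law: T = b/λ_max = 2.898×10⁻³/2.892×10⁻⁶ = 1002.07 K.
Then I = σT⁴ = 5.670×10⁻⁸×(1002.07)⁴ = 5.72×10⁴ W/m².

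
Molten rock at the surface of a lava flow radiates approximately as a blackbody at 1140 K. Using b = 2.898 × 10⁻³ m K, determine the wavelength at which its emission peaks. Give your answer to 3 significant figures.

Wien's displacement law: λ_max = b/T = (2.898×10⁻³ m·K)/(1140 K) = 2.542×10⁻⁶ m.
That is 2.54 μm, in the infrared range.

λ_max ≈ 2.54 μm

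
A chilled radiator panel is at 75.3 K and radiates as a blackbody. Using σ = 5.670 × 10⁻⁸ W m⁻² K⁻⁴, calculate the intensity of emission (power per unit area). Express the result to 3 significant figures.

Stefan–Boltzmann: I = σT⁴ = 5.670×10⁻⁸ × (75.3)⁴ = 1.82 W/m².

I ≈ 1.82 W/m²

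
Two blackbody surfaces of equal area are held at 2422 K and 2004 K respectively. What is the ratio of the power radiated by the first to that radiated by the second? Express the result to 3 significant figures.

With equal areas, P₁/P₂ = (T₁/T₂)⁴ = (2422/2004)⁴ = 2.13.

P₁/P₂ ≈ 2.13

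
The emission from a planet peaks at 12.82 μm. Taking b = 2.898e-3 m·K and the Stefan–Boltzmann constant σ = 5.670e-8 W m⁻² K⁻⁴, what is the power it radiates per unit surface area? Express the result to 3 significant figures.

I ≈ 148 W/m²

Wien's law: T = b/λ_max = 2.898×10⁻³/1.282×10⁻⁵ = 226.053 K.
Then I = σT⁴ = 5.670×10⁻⁸×(226.053)⁴ = 148 W/m².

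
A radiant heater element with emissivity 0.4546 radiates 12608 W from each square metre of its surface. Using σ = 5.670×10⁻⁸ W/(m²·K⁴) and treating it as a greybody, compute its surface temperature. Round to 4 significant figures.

T ≈ 836.3 K

I = εσT⁴, so T = (I/εσ)^(1/4) = (12608/(0.4546×5.670×10⁻⁸))^(1/4) = 836.3 K.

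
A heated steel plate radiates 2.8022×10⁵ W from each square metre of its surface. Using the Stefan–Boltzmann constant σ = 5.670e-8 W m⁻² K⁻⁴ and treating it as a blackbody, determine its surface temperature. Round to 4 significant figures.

I = σT⁴, so T = (I/σ)^(1/4) = (2.8022×10⁵/(5.670×10⁻⁸))^(1/4) = 1491 K.

T ≈ 1491 K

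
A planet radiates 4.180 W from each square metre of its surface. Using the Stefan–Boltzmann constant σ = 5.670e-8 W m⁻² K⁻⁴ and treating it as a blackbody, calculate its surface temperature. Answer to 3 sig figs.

T ≈ 92.7 K

I = σT⁴, so T = (I/σ)^(1/4) = (4.180/(5.670×10⁻⁸))^(1/4) = 92.7 K.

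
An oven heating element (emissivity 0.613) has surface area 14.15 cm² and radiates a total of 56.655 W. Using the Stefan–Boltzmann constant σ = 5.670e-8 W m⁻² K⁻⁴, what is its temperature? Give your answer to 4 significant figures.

T ≈ 1036 K

Area A = 14.15 cm² = 1.415×10⁻³ m².
P = εσAT⁴ ⇒ T = (P/(εσA))^(1/4) = (56.655/(0.613×5.670×10⁻⁸×1.415×10⁻³))^(1/4) = 1036 K.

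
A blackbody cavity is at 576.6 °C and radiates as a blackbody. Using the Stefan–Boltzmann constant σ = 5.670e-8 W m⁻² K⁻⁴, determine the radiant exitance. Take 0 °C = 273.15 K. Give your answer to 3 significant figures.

I ≈ 2.96×10⁴ W/m²

T = 576.6 °C + 273.15 = 849.75 K.
Stefan–Boltzmann: I = σT⁴ = 5.670×10⁻⁸ × (849.75)⁴ = 2.96×10⁴ W/m².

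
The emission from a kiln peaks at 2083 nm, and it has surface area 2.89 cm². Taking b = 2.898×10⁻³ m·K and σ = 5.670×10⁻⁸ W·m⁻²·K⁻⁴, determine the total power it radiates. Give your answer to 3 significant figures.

Wien's law: T = b/λ_max = 2.898×10⁻³/2.083×10⁻⁶ = 1391.26 K.
Area A = 2.89 cm² = 2.89×10⁻⁴ m².
Then P = σAT⁴ = 5.670×10⁻⁸×2.89×10⁻⁴×(1391.26)⁴ = 61.4 W.

P ≈ 61.4 W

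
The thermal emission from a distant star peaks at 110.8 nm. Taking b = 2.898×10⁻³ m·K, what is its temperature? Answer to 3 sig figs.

T ≈ 2.62×10⁴ K

Wien's law gives T = b/λ_max = (2.898×10⁻³ m·K)/(1.108×10⁻⁷ m) = 2.62×10⁴ K.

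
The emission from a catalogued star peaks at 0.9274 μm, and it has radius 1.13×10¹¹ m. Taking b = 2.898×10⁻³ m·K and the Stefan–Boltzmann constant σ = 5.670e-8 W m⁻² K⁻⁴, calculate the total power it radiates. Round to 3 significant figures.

P ≈ 8.68×10²⁹ W

Wien's law: T = b/λ_max = 2.898×10⁻³/9.274×10⁻⁷ = 3124.87 K.
Surface area A = 4πR² = 4π(1.13×10¹¹ m)² = 1.60460×10²³ m².
Then P = σAT⁴ = 5.670×10⁻⁸×1.60460×10²³×(3124.87)⁴ = 8.68×10²⁹ W.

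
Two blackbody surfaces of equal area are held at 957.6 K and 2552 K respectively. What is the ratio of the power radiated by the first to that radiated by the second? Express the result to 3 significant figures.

P₁/P₂ ≈ 0.0198

With equal areas, P₁/P₂ = (T₁/T₂)⁴ = (957.6/2552)⁴ = 0.0198.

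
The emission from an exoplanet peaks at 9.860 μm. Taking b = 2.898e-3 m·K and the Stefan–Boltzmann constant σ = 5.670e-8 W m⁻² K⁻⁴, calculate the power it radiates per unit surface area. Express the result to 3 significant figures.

Wien's law: T = b/λ_max = 2.898×10⁻³/9.860×10⁻⁶ = 293.915 K.
Then I = σT⁴ = 5.670×10⁻⁸×(293.915)⁴ = 423 W/m².

I ≈ 423 W/m²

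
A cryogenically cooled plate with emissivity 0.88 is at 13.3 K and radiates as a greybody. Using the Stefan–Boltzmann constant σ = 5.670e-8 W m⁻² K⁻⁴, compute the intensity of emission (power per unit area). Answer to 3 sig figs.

I ≈ 1.56×10⁻³ W/m²

Stefan–Boltzmann: I = εσT⁴ = 0.88 × 5.670×10⁻⁸ × (13.3)⁴ = 1.56×10⁻³ W/m².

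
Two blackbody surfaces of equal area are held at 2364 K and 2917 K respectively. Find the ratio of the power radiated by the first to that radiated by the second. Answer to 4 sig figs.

With equal areas, P₁/P₂ = (T₁/T₂)⁴ = (2364/2917)⁴ = 0.4314.

P₁/P₂ ≈ 0.4314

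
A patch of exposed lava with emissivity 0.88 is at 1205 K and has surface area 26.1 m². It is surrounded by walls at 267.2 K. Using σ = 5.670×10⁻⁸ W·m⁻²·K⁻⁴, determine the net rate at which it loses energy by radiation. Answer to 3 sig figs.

Area A = 26.1 m².
Net radiated power P_net = εσA(T⁴ − T₀⁴) = 0.88×5.670×10⁻⁸×26.1×(1205⁴ − 267.2⁴).
T⁴ − T₀⁴ = 2.10838×10¹² − 5.09737×10⁹ = 2.10328×10¹² K⁴, so P_net = 2.74×10⁶ W.

Net loss ≈ 2.74×10⁶ W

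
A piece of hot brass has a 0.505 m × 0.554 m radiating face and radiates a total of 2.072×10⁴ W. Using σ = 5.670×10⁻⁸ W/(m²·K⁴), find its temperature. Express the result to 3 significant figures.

Area A = 0.505 × 0.554 = 0.27977 m².
P = σAT⁴ ⇒ T = (P/(σA))^(1/4) = (2.072×10⁴/(5.670×10⁻⁸×0.27977))^(1/4) = 1.07×10³ K.

T ≈ 1.07×10³ K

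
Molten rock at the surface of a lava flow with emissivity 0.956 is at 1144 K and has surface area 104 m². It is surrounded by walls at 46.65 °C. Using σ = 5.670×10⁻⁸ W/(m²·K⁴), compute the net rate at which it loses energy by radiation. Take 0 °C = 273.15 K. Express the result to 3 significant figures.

Net loss ≈ 9.60×10⁶ W

Surroundings: T = 46.65 °C + 273.15 = 319.80 K.
Area A = 104 m².
Net radiated power P_net = εσA(T⁴ − T₀⁴) = 0.956×5.670×10⁻⁸×104×(1144⁴ − 319.80⁴).
T⁴ − T₀⁴ = 1.71279×10¹² − 1.04596×10¹⁰ = 1.70233×10¹² K⁴, so P_net = 9.60×10⁶ W.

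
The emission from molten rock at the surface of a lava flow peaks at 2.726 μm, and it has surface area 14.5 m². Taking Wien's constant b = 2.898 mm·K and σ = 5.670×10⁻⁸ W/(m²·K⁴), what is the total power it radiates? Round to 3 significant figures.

Wien's law: T = b/λ_max = 2.898×10⁻³/2.726×10⁻⁶ = 1063.10 K.
Area A = 14.5 m².
Then P = σAT⁴ = 5.670×10⁻⁸×14.5×(1063.10)⁴ = 1.05×10⁶ W.

P ≈ 1.05×10⁶ W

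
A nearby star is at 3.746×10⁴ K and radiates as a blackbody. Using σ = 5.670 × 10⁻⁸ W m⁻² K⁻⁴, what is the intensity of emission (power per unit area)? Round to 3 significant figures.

Stefan–Boltzmann: I = σT⁴ = 5.670×10⁻⁸ × (3.746×10⁴)⁴ = 1.12×10¹¹ W/m².

I ≈ 1.12×10¹¹ W/m²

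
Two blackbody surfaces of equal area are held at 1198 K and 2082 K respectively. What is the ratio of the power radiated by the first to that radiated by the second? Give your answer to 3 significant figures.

P₁/P₂ ≈ 0.110

With equal areas, P₁/P₂ = (T₁/T₂)⁴ = (1198/2082)⁴ = 0.110.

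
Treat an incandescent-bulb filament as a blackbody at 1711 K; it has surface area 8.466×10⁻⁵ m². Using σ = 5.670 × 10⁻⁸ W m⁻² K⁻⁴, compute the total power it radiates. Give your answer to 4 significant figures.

P ≈ 41.14 W

Area A = 8.466×10⁻⁵ m².
P = σAT⁴ = 5.670×10⁻⁸ × 8.466×10⁻⁵ × (1711)⁴ = 41.14 W.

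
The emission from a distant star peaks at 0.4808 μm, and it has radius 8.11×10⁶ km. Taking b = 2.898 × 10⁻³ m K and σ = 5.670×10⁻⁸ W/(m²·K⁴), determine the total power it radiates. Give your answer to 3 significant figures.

P ≈ 6.19×10²⁸ W

Wien's law: T = b/λ_max = 2.898×10⁻³/4.808×10⁻⁷ = 6027.45 K.
Surface area A = 4πR² = 4π(8.11×10⁹ m)² = 8.26517×10²⁰ m².
Then P = σAT⁴ = 5.670×10⁻⁸×8.26517×10²⁰×(6027.45)⁴ = 6.19×10²⁸ W.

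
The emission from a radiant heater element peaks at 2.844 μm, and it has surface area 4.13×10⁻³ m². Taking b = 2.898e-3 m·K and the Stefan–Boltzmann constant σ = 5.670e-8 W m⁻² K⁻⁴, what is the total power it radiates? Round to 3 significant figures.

Wien's law: T = b/λ_max = 2.898×10⁻³/2.844×10⁻⁶ = 1018.99 K.
Area A = 4.13×10⁻³ m².
Then P = σAT⁴ = 5.670×10⁻⁸×4.13×10⁻³×(1018.99)⁴ = 252 W.

P ≈ 252 W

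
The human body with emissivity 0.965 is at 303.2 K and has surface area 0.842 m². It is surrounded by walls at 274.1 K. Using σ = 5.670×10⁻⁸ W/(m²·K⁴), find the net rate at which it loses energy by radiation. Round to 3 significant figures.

Area A = 0.842 m².
Net radiated power P_net = εσA(T⁴ − T₀⁴) = 0.965×5.670×10⁻⁸×0.842×(303.2⁴ − 274.1⁴).
T⁴ − T₀⁴ = 8.45117×10⁹ − 5.64464×10⁹ = 2.80653×10⁹ K⁴, so P_net = 129 W.

Net loss ≈ 129 W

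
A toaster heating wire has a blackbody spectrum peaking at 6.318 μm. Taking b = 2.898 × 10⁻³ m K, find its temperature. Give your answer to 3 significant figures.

Wien's law gives T = b/λ_max = (2.898×10⁻³ m·K)/(6.318×10⁻⁶ m) = 459 K.

T ≈ 459 K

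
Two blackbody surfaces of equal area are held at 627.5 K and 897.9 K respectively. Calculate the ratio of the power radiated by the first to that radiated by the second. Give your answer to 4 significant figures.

P₁/P₂ ≈ 0.2385

With equal areas, P₁/P₂ = (T₁/T₂)⁴ = (627.5/897.9)⁴ = 0.2385.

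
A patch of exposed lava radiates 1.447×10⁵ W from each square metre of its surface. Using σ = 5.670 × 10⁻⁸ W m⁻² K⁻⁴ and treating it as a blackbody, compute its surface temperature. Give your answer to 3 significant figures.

I = σT⁴, so T = (I/σ)^(1/4) = (1.447×10⁵/(5.670×10⁻⁸))^(1/4) = 1.26×10³ K.

T ≈ 1.26×10³ K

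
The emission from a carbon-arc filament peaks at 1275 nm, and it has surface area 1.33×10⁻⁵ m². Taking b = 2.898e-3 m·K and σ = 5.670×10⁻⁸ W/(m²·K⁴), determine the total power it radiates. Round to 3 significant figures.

P ≈ 20.1 W

Wien's law: T = b/λ_max = 2.898×10⁻³/1.275×10⁻⁶ = 2272.94 K.
Area A = 1.33×10⁻⁵ m².
Then P = σAT⁴ = 5.670×10⁻⁸×1.33×10⁻⁵×(2272.94)⁴ = 20.1 W.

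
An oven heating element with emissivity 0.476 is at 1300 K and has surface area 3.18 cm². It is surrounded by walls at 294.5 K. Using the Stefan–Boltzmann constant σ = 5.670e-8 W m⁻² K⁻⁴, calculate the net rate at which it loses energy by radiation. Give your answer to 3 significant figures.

Area A = 3.18 cm² = 3.18×10⁻⁴ m².
Net radiated power P_net = εσA(T⁴ − T₀⁴) = 0.476×5.670×10⁻⁸×3.18×10⁻⁴×(1300⁴ − 294.5⁴).
T⁴ − T₀⁴ = 2.85610×10¹² − 7.52214×10⁹ = 2.84858×10¹² K⁴, so P_net = 24.4 W.

Net loss ≈ 24.4 W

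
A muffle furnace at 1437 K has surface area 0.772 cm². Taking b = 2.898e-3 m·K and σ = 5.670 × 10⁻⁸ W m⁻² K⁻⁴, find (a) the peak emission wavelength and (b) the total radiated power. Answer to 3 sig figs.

λ_max ≈ 2.02×10³ nm; P ≈ 18.7 W

(a) λ_max = b/T = 2.898×10⁻³/1437 = 2.017×10⁻⁶ m = 2.02×10³ nm.
Area A = 0.772 cm² = 7.72×10⁻⁵ m².
(b) P = σAT⁴ = 5.670×10⁻⁸×7.72×10⁻⁵×(1437)⁴ = 18.7 W.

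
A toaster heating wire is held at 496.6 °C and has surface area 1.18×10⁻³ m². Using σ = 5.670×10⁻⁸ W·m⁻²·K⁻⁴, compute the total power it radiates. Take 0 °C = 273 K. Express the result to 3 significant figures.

P ≈ 23.5 W

T = 496.6 °C + 273 = 769.6 K.
Area A = 1.18×10⁻³ m².
P = σAT⁴ = 5.670×10⁻⁸ × 1.18×10⁻³ × (769.6)⁴ = 23.5 W.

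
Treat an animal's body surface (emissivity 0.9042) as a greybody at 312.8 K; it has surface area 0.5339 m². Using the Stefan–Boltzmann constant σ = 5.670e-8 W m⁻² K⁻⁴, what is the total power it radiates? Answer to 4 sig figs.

P ≈ 262.0 W

Area A = 0.5339 m².
P = εσAT⁴ = 0.9042 × 5.670×10⁻⁸ × 0.5339 × (312.8)⁴ = 262.0 W.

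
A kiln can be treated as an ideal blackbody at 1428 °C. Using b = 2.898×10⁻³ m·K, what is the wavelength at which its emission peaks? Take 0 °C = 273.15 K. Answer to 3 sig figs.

λ_max ≈ 1.70×10³ nm

T = 1428 °C + 273.15 = 1701.15 K.
Wien's displacement law: λ_max = b/T = (2.898×10⁻³ m·K)/(1701.15 K) = 1.704×10⁻⁶ m.
That is 1.70×10³ nm, in the infrared range.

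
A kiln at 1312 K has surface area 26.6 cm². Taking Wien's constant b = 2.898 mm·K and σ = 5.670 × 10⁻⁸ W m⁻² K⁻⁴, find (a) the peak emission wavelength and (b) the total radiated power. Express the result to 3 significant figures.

(a) λ_max = b/T = 2.898×10⁻³/1312 = 2.209×10⁻⁶ m = 2.21 μm.
Area A = 26.6 cm² = 2.66×10⁻³ m².
(b) P = σAT⁴ = 5.670×10⁻⁸×2.66×10⁻³×(1312)⁴ = 447 W.

λ_max ≈ 2.21 μm; P ≈ 447 W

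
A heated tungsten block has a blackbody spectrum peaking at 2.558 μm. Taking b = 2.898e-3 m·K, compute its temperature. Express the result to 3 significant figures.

Wien's law gives T = b/λ_max = (2.898×10⁻³ m·K)/(2.558×10⁻⁶ m) = 1.13×10³ K.

T ≈ 1.13×10³ K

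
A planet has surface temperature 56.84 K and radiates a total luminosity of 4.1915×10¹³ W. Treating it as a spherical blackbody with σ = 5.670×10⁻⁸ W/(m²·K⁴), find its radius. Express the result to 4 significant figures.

L = 4πR²σT⁴ ⇒ R = √(L/(4πσT⁴)).
σT⁴ = 0.591833 W/m², so R = √(4.1915×10¹³/(4π×0.591833)) = 2.374×10⁶ m.

R ≈ 2.374×10⁶ m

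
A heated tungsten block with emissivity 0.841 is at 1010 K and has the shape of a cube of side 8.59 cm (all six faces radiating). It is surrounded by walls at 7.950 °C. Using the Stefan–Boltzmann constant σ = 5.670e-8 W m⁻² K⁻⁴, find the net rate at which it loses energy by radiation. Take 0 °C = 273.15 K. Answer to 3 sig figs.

Surroundings: T = 7.950 °C + 273.15 = 281.100 K.
Area A = 6s² = 6×(0.0859 m)² = 0.0442729 m².
Net radiated power P_net = εσA(T⁴ − T₀⁴) = 0.841×5.670×10⁻⁸×0.0442729×(1010⁴ − 281.100⁴).
T⁴ − T₀⁴ = 1.04060×10¹² − 6.24372×10⁹ = 1.03436×10¹² K⁴, so P_net = 2.18×10³ W.

Net loss ≈ 2.18×10³ W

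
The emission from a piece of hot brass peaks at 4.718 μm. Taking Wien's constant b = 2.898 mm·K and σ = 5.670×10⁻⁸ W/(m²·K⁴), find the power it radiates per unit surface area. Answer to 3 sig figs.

Wien's law: T = b/λ_max = 2.898×10⁻³/4.718×10⁻⁶ = 614.243 K.
Then I = σT⁴ = 5.670×10⁻⁸×(614.243)⁴ = 8.07×10³ W/m².

I ≈ 8.07×10³ W/m²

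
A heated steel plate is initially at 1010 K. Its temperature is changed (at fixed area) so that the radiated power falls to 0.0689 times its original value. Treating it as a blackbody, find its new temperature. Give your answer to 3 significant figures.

T₂ ≈ 517 K

P ∝ T⁴, so T₂/T₁ = (P₂/P₁)^(1/4) = (0.0689)^(1/4) = 0.512336.
T₂ = 1010 × 0.512336 = 517 K.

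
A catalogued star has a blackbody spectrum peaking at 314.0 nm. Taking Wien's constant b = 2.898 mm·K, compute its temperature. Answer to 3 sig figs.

Wien's law gives T = b/λ_max = (2.898×10⁻³ m·K)/(3.140×10⁻⁷ m) = 9.23×10³ K.

T ≈ 9.23×10³ K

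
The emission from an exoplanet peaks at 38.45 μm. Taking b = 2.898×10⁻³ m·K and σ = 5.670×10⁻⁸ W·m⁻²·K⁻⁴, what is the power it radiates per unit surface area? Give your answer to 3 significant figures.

I ≈ 1.83 W/m²

Wien's law: T = b/λ_max = 2.898×10⁻³/3.845×10⁻⁵ = 75.3706 K.
Then I = σT⁴ = 5.670×10⁻⁸×(75.3706)⁴ = 1.83 W/m².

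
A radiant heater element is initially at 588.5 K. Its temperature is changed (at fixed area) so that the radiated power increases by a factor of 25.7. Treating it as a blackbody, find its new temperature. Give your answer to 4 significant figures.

P ∝ T⁴, so T₂/T₁ = (P₂/P₁)^(1/4) = (25.7)^(1/4) = 2.25156.
T₂ = 588.5 × 2.25156 = 1325 K.

T₂ ≈ 1325 K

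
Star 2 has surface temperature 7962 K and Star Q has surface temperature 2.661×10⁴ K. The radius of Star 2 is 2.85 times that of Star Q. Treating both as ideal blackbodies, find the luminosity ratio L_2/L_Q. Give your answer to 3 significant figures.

L ∝ R²T⁴, so L_2/L_Q = (R_2/R_Q)²(T_2/T_Q)⁴ = (2.85)² × (7962/2.661×10⁴)⁴ = 8.1225 × 8.01510×10⁻³ = 0.0651.

L_2/L_Q ≈ 0.0651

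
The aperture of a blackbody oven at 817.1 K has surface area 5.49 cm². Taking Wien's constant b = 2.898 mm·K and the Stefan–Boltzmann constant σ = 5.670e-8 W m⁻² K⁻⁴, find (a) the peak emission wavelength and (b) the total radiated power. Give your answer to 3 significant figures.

λ_max ≈ 3.55 μm; P ≈ 13.9 W

(a) λ_max = b/T = 2.898×10⁻³/817.1 = 3.547×10⁻⁶ m = 3.55 μm.
Area A = 5.49 cm² = 5.49×10⁻⁴ m².
(b) P = σAT⁴ = 5.670×10⁻⁸×5.49×10⁻⁴×(817.1)⁴ = 13.9 W.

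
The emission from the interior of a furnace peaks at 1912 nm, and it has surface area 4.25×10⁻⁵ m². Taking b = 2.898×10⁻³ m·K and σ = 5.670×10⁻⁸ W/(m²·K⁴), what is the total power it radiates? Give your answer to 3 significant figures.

Wien's law: T = b/λ_max = 2.898×10⁻³/1.912×10⁻⁶ = 1515.69 K.
Area A = 4.25×10⁻⁵ m².
Then P = σAT⁴ = 5.670×10⁻⁸×4.25×10⁻⁵×(1515.69)⁴ = 12.7 W.

P ≈ 12.7 W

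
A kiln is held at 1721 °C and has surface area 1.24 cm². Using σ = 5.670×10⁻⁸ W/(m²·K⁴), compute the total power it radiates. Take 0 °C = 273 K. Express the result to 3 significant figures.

P ≈ 111 W

T = 1721 °C + 273 = 1994 K.
Area A = 1.24 cm² = 1.24×10⁻⁴ m².
P = σAT⁴ = 5.670×10⁻⁸ × 1.24×10⁻⁴ × (1994)⁴ = 111 W.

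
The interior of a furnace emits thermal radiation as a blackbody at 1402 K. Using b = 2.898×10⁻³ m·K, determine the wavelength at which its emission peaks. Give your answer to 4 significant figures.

λ_max ≈ 2.067 μm

Wien's displacement law: λ_max = b/T = (2.898×10⁻³ m·K)/(1402 K) = 2.0670×10⁻⁶ m.
That is 2.067 μm, in the infrared range.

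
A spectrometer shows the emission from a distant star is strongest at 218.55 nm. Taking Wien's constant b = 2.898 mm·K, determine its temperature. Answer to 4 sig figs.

Wien's law gives T = b/λ_max = (2.898×10⁻³ m·K)/(2.1855×10⁻⁷ m) = 1.326×10⁴ K.

T ≈ 1.326×10⁴ K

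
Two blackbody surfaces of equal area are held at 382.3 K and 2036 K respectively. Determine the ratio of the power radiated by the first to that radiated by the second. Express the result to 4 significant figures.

P₁/P₂ ≈ 1.243×10⁻³

With equal areas, P₁/P₂ = (T₁/T₂)⁴ = (382.3/2036)⁴ = 1.243×10⁻³.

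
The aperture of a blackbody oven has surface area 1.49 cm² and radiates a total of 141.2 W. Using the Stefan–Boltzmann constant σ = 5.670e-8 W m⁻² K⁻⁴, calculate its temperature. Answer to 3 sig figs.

Area A = 1.49 cm² = 1.49×10⁻⁴ m².
P = σAT⁴ ⇒ T = (P/(σA))^(1/4) = (141.2/(5.670×10⁻⁸×1.49×10⁻⁴))^(1/4) = 2.02×10³ K.

T ≈ 2.02×10³ K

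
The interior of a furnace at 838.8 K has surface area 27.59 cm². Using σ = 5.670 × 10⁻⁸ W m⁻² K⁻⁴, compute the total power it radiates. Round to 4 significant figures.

Area A = 27.59 cm² = 2.759×10⁻³ m².
P = σAT⁴ = 5.670×10⁻⁸ × 2.759×10⁻³ × (838.8)⁴ = 77.44 W.

P ≈ 77.44 W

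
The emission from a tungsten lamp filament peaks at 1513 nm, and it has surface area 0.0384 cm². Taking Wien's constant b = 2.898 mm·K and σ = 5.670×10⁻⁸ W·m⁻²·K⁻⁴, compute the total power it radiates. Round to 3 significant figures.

P ≈ 2.93 W

Wien's law: T = b/λ_max = 2.898×10⁻³/1.513×10⁻⁶ = 1915.40 K.
Area A = 0.0384 cm² = 3.84×10⁻⁶ m².
Then P = σAT⁴ = 5.670×10⁻⁸×3.84×10⁻⁶×(1915.40)⁴ = 2.93 W.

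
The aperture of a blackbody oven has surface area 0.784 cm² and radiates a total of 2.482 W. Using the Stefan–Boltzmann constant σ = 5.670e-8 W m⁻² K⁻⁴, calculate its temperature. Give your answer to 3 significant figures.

T ≈ 864 K

Area A = 0.784 cm² = 7.84×10⁻⁵ m².
P = σAT⁴ ⇒ T = (P/(σA))^(1/4) = (2.482/(5.670×10⁻⁸×7.84×10⁻⁵))^(1/4) = 864 K.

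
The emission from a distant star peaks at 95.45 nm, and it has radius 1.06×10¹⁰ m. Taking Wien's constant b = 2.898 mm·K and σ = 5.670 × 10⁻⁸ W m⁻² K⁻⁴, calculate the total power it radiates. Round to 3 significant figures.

Wien's law: T = b/λ_max = 2.898×10⁻³/9.545×10⁻⁸ = 30361.4 K.
Surface area A = 4πR² = 4π(1.06×10¹⁰ m)² = 1.41196×10²¹ m².
Then P = σAT⁴ = 5.670×10⁻⁸×1.41196×10²¹×(30361.4)⁴ = 6.80×10³¹ W.

P ≈ 6.80×10³¹ W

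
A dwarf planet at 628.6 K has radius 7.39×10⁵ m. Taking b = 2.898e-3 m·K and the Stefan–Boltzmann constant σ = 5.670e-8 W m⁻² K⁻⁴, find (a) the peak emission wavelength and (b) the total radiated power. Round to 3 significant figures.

λ_max ≈ 4.61 μm; P ≈ 6.08×10¹⁶ W

(a) λ_max = b/T = 2.898×10⁻³/628.6 = 4.610×10⁻⁶ m = 4.61 μm.
Surface area A = 4πR² = 4π(7.39×10⁵ m)² = 6.86276×10¹² m².
(b) P = σAT⁴ = 5.670×10⁻⁸×6.86276×10¹²×(628.6)⁴ = 6.08×10¹⁶ W.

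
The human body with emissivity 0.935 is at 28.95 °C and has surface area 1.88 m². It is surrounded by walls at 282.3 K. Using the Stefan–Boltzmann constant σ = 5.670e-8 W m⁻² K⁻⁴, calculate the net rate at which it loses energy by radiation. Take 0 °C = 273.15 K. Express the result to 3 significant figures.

T = 28.95 °C + 273.15 = 302.10 K.
Area A = 1.88 m².
Net radiated power P_net = εσA(T⁴ − T₀⁴) = 0.935×5.670×10⁻⁸×1.88×(302.10⁴ − 282.3⁴).
T⁴ − T₀⁴ = 8.32919×10⁹ − 6.35102×10⁹ = 1.97817×10⁹ K⁴, so P_net = 197 W.

Net loss ≈ 197 W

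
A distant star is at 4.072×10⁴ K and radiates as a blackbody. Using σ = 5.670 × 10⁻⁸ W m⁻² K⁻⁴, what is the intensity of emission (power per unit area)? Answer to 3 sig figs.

I ≈ 1.56×10¹¹ W/m²

Stefan–Boltzmann: I = σT⁴ = 5.670×10⁻⁸ × (4.072×10⁴)⁴ = 1.56×10¹¹ W/m².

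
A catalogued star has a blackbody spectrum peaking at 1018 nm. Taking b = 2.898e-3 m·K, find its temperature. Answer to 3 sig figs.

T ≈ 2.85×10³ K

Wien's law gives T = b/λ_max = (2.898×10⁻³ m·K)/(1.018×10⁻⁶ m) = 2.85×10³ K.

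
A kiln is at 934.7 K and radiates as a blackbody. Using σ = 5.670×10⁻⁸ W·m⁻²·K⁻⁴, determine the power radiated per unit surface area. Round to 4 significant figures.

I ≈ 4.328×10⁴ W/m²

Stefan–Boltzmann: I = σT⁴ = 5.670×10⁻⁸ × (934.7)⁴ = 4.328×10⁴ W/m².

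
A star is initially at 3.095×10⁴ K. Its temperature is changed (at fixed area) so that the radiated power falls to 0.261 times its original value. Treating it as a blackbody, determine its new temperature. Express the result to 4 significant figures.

P ∝ T⁴, so T₂/T₁ = (P₂/P₁)^(1/4) = (0.261)^(1/4) = 0.714760.
T₂ = 3.095×10⁴ × 0.714760 = 2.212×10⁴ K.

T₂ ≈ 2.212×10⁴ K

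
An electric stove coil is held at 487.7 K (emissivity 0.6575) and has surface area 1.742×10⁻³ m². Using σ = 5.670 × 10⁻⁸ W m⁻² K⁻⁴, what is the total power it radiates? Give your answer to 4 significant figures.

P ≈ 3.674 W

Area A = 1.742×10⁻³ m².
P = εσAT⁴ = 0.6575 × 5.670×10⁻⁸ × 1.742×10⁻³ × (487.7)⁴ = 3.674 W.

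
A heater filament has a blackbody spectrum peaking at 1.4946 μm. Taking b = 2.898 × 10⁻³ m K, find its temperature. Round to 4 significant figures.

Wien's law gives T = b/λ_max = (2.898×10⁻³ m·K)/(1.4946×10⁻⁶ m) = 1939 K.

T ≈ 1939 K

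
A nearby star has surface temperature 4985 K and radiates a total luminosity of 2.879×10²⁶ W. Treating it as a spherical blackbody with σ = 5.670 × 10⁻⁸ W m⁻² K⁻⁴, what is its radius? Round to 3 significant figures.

R ≈ 8.09×10⁸ m

L = 4πR²σT⁴ ⇒ R = √(L/(4πσT⁴)).
σT⁴ = 3.50142×10⁷ W/m², so R = √(2.879×10²⁶/(4π×3.50142×10⁷)) = 8.09×10⁸ m.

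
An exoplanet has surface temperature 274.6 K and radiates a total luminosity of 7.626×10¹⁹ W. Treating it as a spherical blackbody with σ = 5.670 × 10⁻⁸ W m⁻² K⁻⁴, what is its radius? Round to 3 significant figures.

R ≈ 1.37×10⁸ m

L = 4πR²σT⁴ ⇒ R = √(L/(4πσT⁴)).
σT⁴ = 322.393 W/m², so R = √(7.626×10¹⁹/(4π×322.393)) = 1.37×10⁸ m.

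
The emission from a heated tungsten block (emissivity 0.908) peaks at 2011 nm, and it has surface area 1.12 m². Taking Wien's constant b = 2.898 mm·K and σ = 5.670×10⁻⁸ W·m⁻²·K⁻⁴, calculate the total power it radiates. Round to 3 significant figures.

Wien's law: T = b/λ_max = 2.898×10⁻³/2.011×10⁻⁶ = 1441.07 K.
Area A = 1.12 m².
Then P = εσAT⁴ = 0.908×5.670×10⁻⁸×1.12×(1441.07)⁴ = 2.49×10⁵ W.

P ≈ 2.49×10⁵ W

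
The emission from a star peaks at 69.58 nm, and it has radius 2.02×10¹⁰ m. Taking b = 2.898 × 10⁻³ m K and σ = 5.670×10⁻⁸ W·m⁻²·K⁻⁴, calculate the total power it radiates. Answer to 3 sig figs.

Wien's law: T = b/λ_max = 2.898×10⁻³/6.958×10⁻⁸ = 41649.9 K.
Surface area A = 4πR² = 4π(2.02×10¹⁰ m)² = 5.12758×10²¹ m².
Then P = σAT⁴ = 5.670×10⁻⁸×5.12758×10²¹×(41649.9)⁴ = 8.75×10³² W.

P ≈ 8.75×10³² W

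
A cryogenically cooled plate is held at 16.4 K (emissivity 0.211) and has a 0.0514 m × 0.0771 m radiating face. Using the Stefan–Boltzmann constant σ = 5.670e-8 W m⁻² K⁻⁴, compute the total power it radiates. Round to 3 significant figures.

Area A = 0.0514 × 0.0771 = 3.96294×10⁻³ m².
P = εσAT⁴ = 0.211 × 5.670×10⁻⁸ × 3.96294×10⁻³ × (16.4)⁴ = 3.43×10⁻⁶ W.

P ≈ 3.43×10⁻⁶ W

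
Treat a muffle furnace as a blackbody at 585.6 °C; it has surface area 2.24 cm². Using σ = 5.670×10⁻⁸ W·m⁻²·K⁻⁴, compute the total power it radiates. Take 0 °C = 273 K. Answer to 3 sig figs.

T = 585.6 °C + 273 = 858.6 K.
Area A = 2.24 cm² = 2.24×10⁻⁴ m².
P = σAT⁴ = 5.670×10⁻⁸ × 2.24×10⁻⁴ × (858.6)⁴ = 6.90 W.

P ≈ 6.90 W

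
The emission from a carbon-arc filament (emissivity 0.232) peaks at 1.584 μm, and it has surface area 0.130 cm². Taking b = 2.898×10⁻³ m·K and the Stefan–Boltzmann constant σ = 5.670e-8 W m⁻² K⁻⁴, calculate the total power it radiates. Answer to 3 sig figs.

P ≈ 1.92 W

Wien's law: T = b/λ_max = 2.898×10⁻³/1.584×10⁻⁶ = 1829.55 K.
Area A = 0.130 cm² = 1.30×10⁻⁵ m².
Then P = εσAT⁴ = 0.232×5.670×10⁻⁸×1.30×10⁻⁵×(1829.55)⁴ = 1.92 W.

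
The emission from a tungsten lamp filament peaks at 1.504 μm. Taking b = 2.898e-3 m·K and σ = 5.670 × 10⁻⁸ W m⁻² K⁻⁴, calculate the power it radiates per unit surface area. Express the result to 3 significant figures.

Wien's law: T = b/λ_max = 2.898×10⁻³/1.504×10⁻⁶ = 1926.86 K.
Then I = σT⁴ = 5.670×10⁻⁸×(1926.86)⁴ = 7.82×10⁵ W/m².

I ≈ 7.82×10⁵ W/m²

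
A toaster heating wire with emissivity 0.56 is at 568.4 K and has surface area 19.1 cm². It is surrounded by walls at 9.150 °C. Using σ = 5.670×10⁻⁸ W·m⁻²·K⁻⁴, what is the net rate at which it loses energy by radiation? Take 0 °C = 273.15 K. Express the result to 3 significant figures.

Net loss ≈ 5.95 W

Surroundings: T = 9.150 °C + 273.15 = 282.300 K.
Area A = 19.1 cm² = 1.91×10⁻³ m².
Net radiated power P_net = εσA(T⁴ − T₀⁴) = 0.56×5.670×10⁻⁸×1.91×10⁻³×(568.4⁴ − 282.300⁴).
T⁴ − T₀⁴ = 1.04380×10¹¹ − 6.35102×10⁹ = 9.80290×10¹⁰ K⁴, so P_net = 5.95 W.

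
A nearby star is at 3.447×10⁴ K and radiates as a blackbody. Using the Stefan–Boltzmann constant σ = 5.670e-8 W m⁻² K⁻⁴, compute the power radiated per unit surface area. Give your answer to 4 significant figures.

I ≈ 8.005×10¹⁰ W/m²

Stefan–Boltzmann: I = σT⁴ = 5.670×10⁻⁸ × (3.447×10⁴)⁴ = 8.005×10¹⁰ W/m².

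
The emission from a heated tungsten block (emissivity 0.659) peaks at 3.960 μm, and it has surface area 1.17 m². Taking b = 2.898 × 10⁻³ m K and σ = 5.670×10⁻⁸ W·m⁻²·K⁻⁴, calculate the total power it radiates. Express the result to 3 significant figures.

Wien's law: T = b/λ_max = 2.898×10⁻³/3.960×10⁻⁶ = 731.818 K.
Area A = 1.17 m².
Then P = εσAT⁴ = 0.659×5.670×10⁻⁸×1.17×(731.818)⁴ = 1.25×10⁴ W.

P ≈ 1.25×10⁴ W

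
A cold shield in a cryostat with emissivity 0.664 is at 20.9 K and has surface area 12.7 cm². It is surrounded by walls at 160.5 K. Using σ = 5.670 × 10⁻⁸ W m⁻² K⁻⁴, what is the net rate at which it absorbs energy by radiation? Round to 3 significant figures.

Net gain ≈ 0.0317 W

Area A = 12.7 cm² = 1.27×10⁻³ m².
Net radiated power P_net = εσA(T⁴ − T₀⁴) = 0.664×5.670×10⁻⁸×1.27×10⁻³×(20.9⁴ − 160.5⁴).
T⁴ − T₀⁴ = 1.90803×10⁵ − 6.63590×10⁸ = -6.63399×10⁸ K⁴, so P_net = -0.0317 W — negative, meaning a net gain of 0.0317 W.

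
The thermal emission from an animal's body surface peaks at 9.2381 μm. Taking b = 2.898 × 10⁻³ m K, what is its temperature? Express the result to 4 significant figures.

Wien's law gives T = b/λ_max = (2.898×10⁻³ m·K)/(9.2381×10⁻⁶ m) = 313.7 K.

T ≈ 313.7 K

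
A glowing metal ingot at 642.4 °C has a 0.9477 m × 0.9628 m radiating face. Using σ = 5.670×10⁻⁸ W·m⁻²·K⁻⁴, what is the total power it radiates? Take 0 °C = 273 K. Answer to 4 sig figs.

T = 642.4 °C + 273 = 915.4 K.
Area A = 0.9477 × 0.9628 = 0.912446 m².
P = σAT⁴ = 5.670×10⁻⁸ × 0.912446 × (915.4)⁴ = 3.633×10⁴ W.

P ≈ 3.633×10⁴ W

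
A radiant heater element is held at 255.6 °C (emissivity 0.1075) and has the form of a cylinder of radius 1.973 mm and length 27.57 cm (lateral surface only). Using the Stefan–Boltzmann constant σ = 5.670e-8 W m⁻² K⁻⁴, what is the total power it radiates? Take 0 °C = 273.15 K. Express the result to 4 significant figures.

T = 255.6 °C + 273.15 = 528.75 K.
Lateral area A = 2πrL = 2π×1.973×10⁻³×0.2757 = 3.41778×10⁻³ m².
P = εσAT⁴ = 0.1075 × 5.670×10⁻⁸ × 3.41778×10⁻³ × (528.75)⁴ = 1.628 W.

P ≈ 1.628 W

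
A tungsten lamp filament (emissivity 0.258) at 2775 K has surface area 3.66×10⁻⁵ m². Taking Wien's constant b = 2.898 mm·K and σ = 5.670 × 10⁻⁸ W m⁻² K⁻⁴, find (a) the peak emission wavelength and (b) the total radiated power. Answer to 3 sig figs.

λ_max ≈ 1.04×10³ nm; P ≈ 31.7 W

(a) λ_max = b/T = 2.898×10⁻³/2775 = 1.044×10⁻⁶ m = 1.04×10³ nm.
Area A = 3.66×10⁻⁵ m².
(b) P = εσAT⁴ = 0.258×5.670×10⁻⁸×3.66×10⁻⁵×(2775)⁴ = 31.7 W.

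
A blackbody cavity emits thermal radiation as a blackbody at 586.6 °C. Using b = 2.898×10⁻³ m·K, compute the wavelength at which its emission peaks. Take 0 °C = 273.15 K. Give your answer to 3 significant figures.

λ_max ≈ 3.37 μm

T = 586.6 °C + 273.15 = 859.75 K.
Wien's displacement law: λ_max = b/T = (2.898×10⁻³ m·K)/(859.75 K) = 3.371×10⁻⁶ m.
That is 3.37 μm, in the infrared range.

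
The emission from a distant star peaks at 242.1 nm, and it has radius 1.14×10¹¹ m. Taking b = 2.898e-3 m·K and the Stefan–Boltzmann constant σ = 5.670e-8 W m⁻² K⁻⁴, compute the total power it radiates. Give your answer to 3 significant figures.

Wien's law: T = b/λ_max = 2.898×10⁻³/2.421×10⁻⁷ = 11970.3 K.
Surface area A = 4πR² = 4π(1.14×10¹¹ m)² = 1.63313×10²³ m².
Then P = σAT⁴ = 5.670×10⁻⁸×1.63313×10²³×(11970.3)⁴ = 1.90×10³² W.

P ≈ 1.90×10³² W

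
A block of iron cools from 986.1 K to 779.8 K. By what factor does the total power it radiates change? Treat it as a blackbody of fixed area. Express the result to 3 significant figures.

P ∝ T⁴, so P₂/P₁ = (T₂/T₁)⁴ = (779.8/986.1)⁴ = (0.790792)⁴ = 0.391.

P₂/P₁ ≈ 0.391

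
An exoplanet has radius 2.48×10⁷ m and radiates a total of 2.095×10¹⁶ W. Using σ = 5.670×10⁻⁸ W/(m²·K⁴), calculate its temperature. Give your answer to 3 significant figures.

T ≈ 83.2 K

Surface area A = 4πR² = 4π(2.48×10⁷ m)² = 7.72882×10¹⁵ m².
P = σAT⁴ ⇒ T = (P/(σA))^(1/4) = (2.095×10¹⁶/(5.670×10⁻⁸×7.72882×10¹⁵))^(1/4) = 83.2 K.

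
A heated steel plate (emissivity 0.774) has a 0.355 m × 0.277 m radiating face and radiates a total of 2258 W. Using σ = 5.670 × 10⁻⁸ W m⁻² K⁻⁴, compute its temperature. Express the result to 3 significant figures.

Area A = 0.355 × 0.277 = 0.098335 m².
P = εσAT⁴ ⇒ T = (P/(εσA))^(1/4) = (2258/(0.774×5.670×10⁻⁸×0.098335))^(1/4) = 850 K.

T ≈ 850 K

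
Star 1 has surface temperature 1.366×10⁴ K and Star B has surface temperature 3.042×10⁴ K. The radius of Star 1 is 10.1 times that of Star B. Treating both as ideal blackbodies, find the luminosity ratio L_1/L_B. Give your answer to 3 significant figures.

L ∝ R²T⁴, so L_1/L_B = (R_1/R_B)²(T_1/T_B)⁴ = (10.1)² × (1.366×10⁴/3.042×10⁴)⁴ = 102.01 × 0.0406599 = 4.15.

L_1/L_B ≈ 4.15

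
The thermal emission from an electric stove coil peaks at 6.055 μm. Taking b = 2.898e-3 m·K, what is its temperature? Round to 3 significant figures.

Wien's law gives T = b/λ_max = (2.898×10⁻³ m·K)/(6.055×10⁻⁶ m) = 479 K.

T ≈ 479 K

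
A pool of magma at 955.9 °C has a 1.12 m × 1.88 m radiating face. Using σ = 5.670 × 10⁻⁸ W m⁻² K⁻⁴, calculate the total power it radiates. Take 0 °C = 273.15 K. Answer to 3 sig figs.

P ≈ 2.72×10⁵ W

T = 955.9 °C + 273.15 = 1229.05 K.
Area A = 1.12 × 1.88 = 2.1056 m².
P = σAT⁴ = 5.670×10⁻⁸ × 2.1056 × (1229.05)⁴ = 2.72×10⁵ W.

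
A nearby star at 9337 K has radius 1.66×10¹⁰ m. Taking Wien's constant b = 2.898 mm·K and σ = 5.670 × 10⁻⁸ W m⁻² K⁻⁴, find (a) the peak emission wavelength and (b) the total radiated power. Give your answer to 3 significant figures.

(a) λ_max = b/T = 2.898×10⁻³/9337 = 3.104×10⁻⁷ m = 310 nm.
Surface area A = 4πR² = 4π(1.66×10¹⁰ m)² = 3.46279×10²¹ m².
(b) P = σAT⁴ = 5.670×10⁻⁸×3.46279×10²¹×(9337)⁴ = 1.49×10³⁰ W.

λ_max ≈ 310 nm; P ≈ 1.49×10³⁰ W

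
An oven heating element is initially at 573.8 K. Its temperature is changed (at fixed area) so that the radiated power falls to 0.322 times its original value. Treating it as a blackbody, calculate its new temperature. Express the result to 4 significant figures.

P ∝ T⁴, so T₂/T₁ = (P₂/P₁)^(1/4) = (0.322)^(1/4) = 0.753293.
T₂ = 573.8 × 0.753293 = 432.2 K.

T₂ ≈ 432.2 K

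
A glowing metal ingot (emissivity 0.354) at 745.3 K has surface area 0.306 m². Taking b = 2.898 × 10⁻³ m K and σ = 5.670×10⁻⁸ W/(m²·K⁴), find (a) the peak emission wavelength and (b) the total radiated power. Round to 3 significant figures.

λ_max ≈ 3.89 μm; P ≈ 1.90×10³ W

(a) λ_max = b/T = 2.898×10⁻³/745.3 = 3.888×10⁻⁶ m = 3.89 μm.
Area A = 0.306 m².
(b) P = εσAT⁴ = 0.354×5.670×10⁻⁸×0.306×(745.3)⁴ = 1.90×10³ W.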